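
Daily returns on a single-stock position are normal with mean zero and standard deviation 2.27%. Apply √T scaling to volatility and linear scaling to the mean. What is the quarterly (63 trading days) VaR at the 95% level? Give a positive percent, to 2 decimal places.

At 95%, z = 1.645.
σ_{63d} = 2.27% × √63 = 18.018%.
VaR = 1.645 × 18.018% = 29.640%.

29.64%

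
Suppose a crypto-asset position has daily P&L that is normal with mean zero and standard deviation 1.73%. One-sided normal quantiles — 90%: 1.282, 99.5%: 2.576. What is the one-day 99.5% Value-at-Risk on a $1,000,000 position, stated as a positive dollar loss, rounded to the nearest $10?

VaR = z·σ = 2.576 × 1.73% = 4.456%.
On $1,000,000: 0.04456 × $1,000,000 = $44,560.

$44,560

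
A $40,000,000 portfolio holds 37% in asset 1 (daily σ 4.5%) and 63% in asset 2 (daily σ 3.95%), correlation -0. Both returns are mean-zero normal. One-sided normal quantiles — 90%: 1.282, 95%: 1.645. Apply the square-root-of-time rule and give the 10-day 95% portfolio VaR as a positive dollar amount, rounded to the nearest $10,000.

$6,230,000

σ_p = √(0.37²·4.5² + 0.63²·3.95² + 2·-0·0.37·0.63·4.5·3.95) = 2.994%.
σ_{10d} = 2.994% × √10 = 9.468%.
VaR = 1.645 × 9.468% = 15.575%; on $40,000,000 that is $6,230,000.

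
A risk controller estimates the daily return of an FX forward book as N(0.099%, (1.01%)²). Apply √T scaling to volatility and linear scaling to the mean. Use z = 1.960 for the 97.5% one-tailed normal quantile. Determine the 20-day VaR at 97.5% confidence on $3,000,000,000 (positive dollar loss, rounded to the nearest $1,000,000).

$206,000,000

σ_{20d} = 1.01% × √20 = 4.517%; μ_{20d} = 20 × 0.099% = 1.980%.
VaR = −(1.980%) + 1.960 × 4.517% = 6.873%.
On $3,000,000,000: 0.06873 × $3,000,000,000 = $206,190,000.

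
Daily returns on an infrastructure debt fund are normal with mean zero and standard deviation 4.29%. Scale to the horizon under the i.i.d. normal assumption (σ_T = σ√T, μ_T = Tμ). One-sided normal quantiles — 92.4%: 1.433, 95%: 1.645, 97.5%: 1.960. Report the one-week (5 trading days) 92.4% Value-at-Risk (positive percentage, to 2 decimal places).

σ_{5d} = 4.29% × √5 = 9.593%.
VaR = 1.433 × 9.593% = 13.747%.

13.75%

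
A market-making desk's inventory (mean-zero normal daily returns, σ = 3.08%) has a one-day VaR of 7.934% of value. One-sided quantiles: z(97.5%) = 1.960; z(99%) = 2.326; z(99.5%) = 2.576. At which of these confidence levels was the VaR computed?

99.5%

Implied z = VaR/σ = 7.934 / 3.08 = 2.576.
This matches z(99.5%) = 2.576.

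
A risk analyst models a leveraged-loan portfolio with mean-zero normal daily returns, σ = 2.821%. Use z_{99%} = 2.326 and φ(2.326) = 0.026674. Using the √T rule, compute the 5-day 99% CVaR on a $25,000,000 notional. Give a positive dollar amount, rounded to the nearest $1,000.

σ_{5d} = 2.821% × √5 = 6.308%.
ES multiplier = φ(z)/(1−α) = 0.026674/0.01 = 2.667.
ES = 6.308% × 2.667 = 16.823%; on $25,000,000: $4,205,750.

$4,206,000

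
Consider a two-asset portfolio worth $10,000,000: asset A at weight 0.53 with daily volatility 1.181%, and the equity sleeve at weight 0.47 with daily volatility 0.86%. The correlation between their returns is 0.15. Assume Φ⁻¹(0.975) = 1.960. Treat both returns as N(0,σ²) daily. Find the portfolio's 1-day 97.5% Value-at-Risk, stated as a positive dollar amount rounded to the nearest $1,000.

σ_p² = 0.53²·1.181² + 0.47²·0.86² + 2·0.15·0.53·0.47·1.181·0.86 = 0.6311 (%²).
σ_p = √0.6311 = 0.794%.
VaR = 1.960 × 0.794% = 1.556%; on $10,000,000 that is $155,600.

$156,000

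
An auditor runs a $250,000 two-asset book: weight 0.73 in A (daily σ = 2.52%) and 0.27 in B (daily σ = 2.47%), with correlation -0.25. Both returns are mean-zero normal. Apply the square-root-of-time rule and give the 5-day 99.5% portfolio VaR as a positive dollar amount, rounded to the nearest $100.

σ_p = √(0.73²·2.52² + 0.27²·2.47² + 2·-0.25·0.73·0.27·2.52·2.47) = 1.793%.
σ_{5d} = 1.793% × √5 = 4.009%.
z(99.5%) = 2.576.
VaR = 2.576 × 4.009% = 10.327%; on $250,000 that is $25,818.

$25,800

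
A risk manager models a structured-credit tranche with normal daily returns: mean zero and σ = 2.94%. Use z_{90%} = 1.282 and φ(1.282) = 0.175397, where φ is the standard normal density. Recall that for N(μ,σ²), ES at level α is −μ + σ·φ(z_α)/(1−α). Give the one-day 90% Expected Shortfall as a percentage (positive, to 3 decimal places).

5.157%

Tail multiplier: φ(z)/(1−α) = 0.175397 / 0.1 = 1.754.
ES = 2.94% × 1.754 = 5.157%.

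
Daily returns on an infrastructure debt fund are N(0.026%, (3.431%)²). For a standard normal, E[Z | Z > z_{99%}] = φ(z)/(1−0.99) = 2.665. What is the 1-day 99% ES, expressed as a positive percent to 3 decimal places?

ES = −(0.026%) + 3.431% × 2.665 = 9.118%.

9.118%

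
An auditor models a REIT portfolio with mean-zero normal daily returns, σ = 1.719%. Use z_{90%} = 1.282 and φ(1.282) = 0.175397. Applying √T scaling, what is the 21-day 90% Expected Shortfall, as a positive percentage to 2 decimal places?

13.82%

σ_{21d} = 1.719% × √21 = 7.877%.
ES multiplier = φ(z)/(1−α) = 0.175397/0.1 = 1.754.
ES = 7.877% × 1.754 = 13.816%.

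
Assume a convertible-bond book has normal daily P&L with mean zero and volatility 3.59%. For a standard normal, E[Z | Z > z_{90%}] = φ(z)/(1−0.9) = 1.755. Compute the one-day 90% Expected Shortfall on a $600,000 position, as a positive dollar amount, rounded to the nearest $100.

$37,800

ES = 3.59% × 1.755 = 6.300%.
On $600,000: 0.06300 × $600,000 = $37,800.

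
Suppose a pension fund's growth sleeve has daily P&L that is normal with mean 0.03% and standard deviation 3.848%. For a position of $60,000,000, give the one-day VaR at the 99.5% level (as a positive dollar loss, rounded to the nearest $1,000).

$5,929,000

At 99.5% one-sided, z = 2.576.
VaR = −μ + z·σ = −(0.03%) + 2.576 × 3.848% = 9.882%.
On $60,000,000: 0.09882 × $60,000,000 = $5,929,200.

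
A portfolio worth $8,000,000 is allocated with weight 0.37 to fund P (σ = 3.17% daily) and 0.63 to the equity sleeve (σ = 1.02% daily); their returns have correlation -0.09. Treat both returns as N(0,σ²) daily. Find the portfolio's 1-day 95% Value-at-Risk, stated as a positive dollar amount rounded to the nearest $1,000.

σ_p² = 0.37²·3.17² + 0.63²·1.02² + 2·-0.09·0.37·0.63·3.17·1.02 = 1.6530 (%²).
σ_p = √1.6530 = 1.286%.
At 95%, z = 1.645.
VaR = 1.645 × 1.286% = 2.115%; on $8,000,000 that is $169,200.

$169,000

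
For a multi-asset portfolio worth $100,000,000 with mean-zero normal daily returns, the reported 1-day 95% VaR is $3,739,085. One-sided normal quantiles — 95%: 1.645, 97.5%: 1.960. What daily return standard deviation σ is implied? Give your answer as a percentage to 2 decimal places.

VaR as a fraction: $3,739,085 / $100,000,000 = 3.739%.
σ = VaR / z = 3.739% / 1.645 = 2.273%.

2.27%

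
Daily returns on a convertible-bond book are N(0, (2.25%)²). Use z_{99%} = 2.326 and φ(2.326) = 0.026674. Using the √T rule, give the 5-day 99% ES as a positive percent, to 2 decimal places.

13.42%

σ_{5d} = 2.25% × √5 = 5.031%.
ES multiplier = φ(z)/(1−α) = 0.026674/0.01 = 2.667.
ES = 5.031% × 2.667 = 13.418%.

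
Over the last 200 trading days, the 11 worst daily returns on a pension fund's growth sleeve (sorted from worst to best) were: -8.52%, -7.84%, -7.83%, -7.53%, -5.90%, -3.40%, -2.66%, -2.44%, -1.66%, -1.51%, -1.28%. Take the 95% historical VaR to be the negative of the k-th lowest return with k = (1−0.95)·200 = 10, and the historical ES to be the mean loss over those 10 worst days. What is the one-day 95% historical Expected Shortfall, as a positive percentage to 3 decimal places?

The 10 worst returns sum to -49.29%.
ES = −(-49.29%) / 10 = 4.929%.

4.929%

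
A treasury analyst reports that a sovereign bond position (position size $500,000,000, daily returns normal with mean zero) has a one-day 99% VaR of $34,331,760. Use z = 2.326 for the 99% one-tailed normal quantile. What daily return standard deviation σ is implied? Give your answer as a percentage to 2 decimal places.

2.95%

VaR as a fraction: $34,331,760 / $500,000,000 = 6.866%.
σ = VaR / z = 6.866% / 2.326 = 2.952%.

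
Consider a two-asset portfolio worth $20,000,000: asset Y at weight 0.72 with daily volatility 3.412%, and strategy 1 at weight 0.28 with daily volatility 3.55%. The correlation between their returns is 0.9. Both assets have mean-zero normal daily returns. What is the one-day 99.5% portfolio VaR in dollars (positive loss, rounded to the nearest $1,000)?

σ_p² = 0.72²·3.412² + 0.28²·3.55² + 2·0.9·0.72·0.28·3.412·3.55 = 11.4185 (%²).
σ_p = √11.4185 = 3.379%.
At 99.5%, z = 2.576.
VaR = 2.576 × 3.379% = 8.704%; on $20,000,000 that is $1,740,800.

$1,741,000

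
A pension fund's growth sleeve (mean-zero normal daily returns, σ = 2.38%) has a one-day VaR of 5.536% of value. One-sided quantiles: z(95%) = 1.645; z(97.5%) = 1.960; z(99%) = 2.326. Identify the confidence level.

99%

Implied z = VaR/σ = 5.536 / 2.38 = 2.326.
This matches z(99%) = 2.326.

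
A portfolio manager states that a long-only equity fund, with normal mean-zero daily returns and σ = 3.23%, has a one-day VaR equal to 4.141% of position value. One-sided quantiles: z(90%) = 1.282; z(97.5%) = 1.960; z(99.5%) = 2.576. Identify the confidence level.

Implied z = VaR/σ = 4.141 / 3.23 = 1.282.
This matches z(90%) = 1.282.

90%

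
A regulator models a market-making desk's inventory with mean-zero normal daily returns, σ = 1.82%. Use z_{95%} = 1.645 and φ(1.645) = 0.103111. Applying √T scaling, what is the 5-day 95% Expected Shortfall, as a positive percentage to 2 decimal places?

σ_{5d} = 1.82% × √5 = 4.070%.
ES multiplier = φ(z)/(1−α) = 0.103111/0.05 = 2.062.
ES = 4.070% × 2.062 = 8.392%.

8.39%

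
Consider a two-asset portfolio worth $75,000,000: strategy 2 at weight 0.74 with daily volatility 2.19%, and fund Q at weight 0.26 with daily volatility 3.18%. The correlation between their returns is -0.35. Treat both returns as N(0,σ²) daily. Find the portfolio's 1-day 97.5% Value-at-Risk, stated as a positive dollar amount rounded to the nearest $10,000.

σ_p² = 0.74²·2.19² + 0.26²·3.18² + 2·-0.35·0.74·0.26·2.19·3.18 = 2.3720 (%²).
σ_p = √2.3720 = 1.540%.
At 97.5%, z = 1.960.
VaR = 1.960 × 1.540% = 3.018%; on $75,000,000 that is $2,263,500.

$2,260,000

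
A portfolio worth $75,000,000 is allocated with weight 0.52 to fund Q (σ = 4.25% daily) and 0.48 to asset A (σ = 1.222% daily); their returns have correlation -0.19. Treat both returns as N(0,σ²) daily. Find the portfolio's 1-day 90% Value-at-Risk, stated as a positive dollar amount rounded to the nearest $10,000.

$2,090,000

σ_p² = 0.52²·4.25² + 0.48²·1.222² + 2·-0.19·0.52·0.48·4.25·1.222 = 4.7356 (%²).
σ_p = √4.7356 = 2.176%.
At 90%, z = 1.282.
VaR = 1.282 × 2.176% = 2.790%; on $75,000,000 that is $2,092,500.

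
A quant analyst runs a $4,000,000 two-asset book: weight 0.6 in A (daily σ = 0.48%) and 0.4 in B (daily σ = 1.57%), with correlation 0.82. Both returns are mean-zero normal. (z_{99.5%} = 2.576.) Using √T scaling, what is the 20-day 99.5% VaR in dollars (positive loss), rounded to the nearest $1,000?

$405,000

σ_p = √(0.6²·0.48² + 0.4²·1.57² + 2·0.82·0.6·0.4·0.48·1.57) = 0.880%.
σ_{20d} = 0.880% × √20 = 3.935%.
VaR = 2.576 × 3.935% = 10.137%; on $4,000,000 that is $405,480.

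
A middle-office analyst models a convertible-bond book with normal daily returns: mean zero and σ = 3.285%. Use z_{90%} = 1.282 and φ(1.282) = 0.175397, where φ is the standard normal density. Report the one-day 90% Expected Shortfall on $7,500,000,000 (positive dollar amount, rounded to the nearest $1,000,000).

Tail multiplier: φ(z)/(1−α) = 0.175397 / 0.1 = 1.754.
ES = 3.285% × 1.754 = 5.762%.
On $7,500,000,000: 0.05762 × $7,500,000,000 = $432,150,000.

$432,000,000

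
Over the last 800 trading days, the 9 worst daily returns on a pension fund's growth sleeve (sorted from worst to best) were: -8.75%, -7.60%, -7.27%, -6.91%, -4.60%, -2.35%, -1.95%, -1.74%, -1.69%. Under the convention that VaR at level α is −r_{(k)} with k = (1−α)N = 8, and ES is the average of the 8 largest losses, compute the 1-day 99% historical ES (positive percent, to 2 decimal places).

5.15%

The 8 worst returns sum to -41.17%.
ES = −(-41.17%) / 8 = 5.14625% ≈ 5.15%.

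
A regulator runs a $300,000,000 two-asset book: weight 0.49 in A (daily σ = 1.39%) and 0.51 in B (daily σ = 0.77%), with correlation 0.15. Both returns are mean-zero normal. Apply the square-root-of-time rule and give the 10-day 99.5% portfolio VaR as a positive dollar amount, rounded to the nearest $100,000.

$20,400,000

σ_p = √(0.49²·1.39² + 0.51²·0.77² + 2·0.15·0.49·0.51·1.39·0.77) = 0.836%.
σ_{10d} = 0.836% × √10 = 2.644%.
z(99.5%) = 2.576.
VaR = 2.576 × 2.644% = 6.811%; on $300,000,000 that is $20,433,000.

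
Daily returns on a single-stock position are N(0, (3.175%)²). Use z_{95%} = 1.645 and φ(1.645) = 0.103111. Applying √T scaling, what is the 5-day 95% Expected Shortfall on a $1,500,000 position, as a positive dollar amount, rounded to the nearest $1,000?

σ_{5d} = 3.175% × √5 = 7.100%.
ES multiplier = φ(z)/(1−α) = 0.103111/0.05 = 2.062.
ES = 7.100% × 2.062 = 14.640%; on $1,500,000: $219,600.

$220,000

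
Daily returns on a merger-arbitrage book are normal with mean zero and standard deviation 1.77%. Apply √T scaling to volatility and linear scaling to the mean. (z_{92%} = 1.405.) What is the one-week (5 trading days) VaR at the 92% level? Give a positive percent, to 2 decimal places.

σ_{5d} = 1.77% × √5 = 3.958%.
VaR = 1.405 × 3.958% = 5.561%.

5.56%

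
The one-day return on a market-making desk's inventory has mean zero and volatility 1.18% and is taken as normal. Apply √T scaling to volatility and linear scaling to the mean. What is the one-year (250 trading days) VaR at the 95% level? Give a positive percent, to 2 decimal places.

At 95%, z = 1.645.
σ_{250d} = 1.18% × √250 = 18.657%.
VaR = 1.645 × 18.657% = 30.691%.

30.69%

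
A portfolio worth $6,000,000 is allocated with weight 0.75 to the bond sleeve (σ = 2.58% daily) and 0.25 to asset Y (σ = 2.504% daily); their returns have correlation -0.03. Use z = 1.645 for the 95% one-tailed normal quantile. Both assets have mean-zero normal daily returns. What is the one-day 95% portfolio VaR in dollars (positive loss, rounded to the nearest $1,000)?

σ_p² = 0.75²·2.58² + 0.25²·2.504² + 2·-0.03·0.75·0.25·2.58·2.504 = 4.0634 (%²).
σ_p = √4.0634 = 2.016%.
VaR = 1.645 × 2.016% = 3.316%; on $6,000,000 that is $198,960.

$199,000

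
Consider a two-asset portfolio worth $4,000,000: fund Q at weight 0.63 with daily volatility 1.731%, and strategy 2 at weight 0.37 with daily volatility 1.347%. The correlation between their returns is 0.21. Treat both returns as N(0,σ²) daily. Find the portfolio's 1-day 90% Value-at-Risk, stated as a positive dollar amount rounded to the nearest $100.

σ_p² = 0.63²·1.731² + 0.37²·1.347² + 2·0.21·0.63·0.37·1.731·1.347 = 1.6659 (%²).
σ_p = √1.6659 = 1.291%.
At 90%, z = 1.282.
VaR = 1.282 × 1.291% = 1.655%; on $4,000,000 that is $66,200.

$66,200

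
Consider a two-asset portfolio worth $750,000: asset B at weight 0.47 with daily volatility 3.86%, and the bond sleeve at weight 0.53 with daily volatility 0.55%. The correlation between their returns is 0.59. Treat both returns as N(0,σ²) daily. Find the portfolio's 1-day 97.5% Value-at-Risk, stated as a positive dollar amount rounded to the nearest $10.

$29,400

σ_p² = 0.47²·3.86² + 0.53²·0.55² + 2·0.59·0.47·0.53·3.86·0.55 = 4.0003 (%²).
σ_p = √4.0003 = 2.000%.
At 97.5%, z = 1.960.
VaR = 1.960 × 2.000% = 3.920%; on $750,000 that is $29,400.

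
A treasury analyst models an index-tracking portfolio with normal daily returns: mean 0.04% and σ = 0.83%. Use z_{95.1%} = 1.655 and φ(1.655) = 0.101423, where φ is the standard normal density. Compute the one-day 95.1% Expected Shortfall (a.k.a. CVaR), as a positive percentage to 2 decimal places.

1.68%

Tail multiplier: φ(z)/(1−α) = 0.101423 / 0.049 = 2.070.
ES = −(0.04%) + 0.83% × 2.070 = 1.678%.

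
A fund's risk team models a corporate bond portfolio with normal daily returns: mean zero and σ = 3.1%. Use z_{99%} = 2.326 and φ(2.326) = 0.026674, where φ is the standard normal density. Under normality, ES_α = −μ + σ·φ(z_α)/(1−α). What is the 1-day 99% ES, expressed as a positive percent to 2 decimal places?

Tail multiplier: φ(z)/(1−α) = 0.026674 / 0.01 = 2.667.
ES = 3.1% × 2.667 = 8.268%.

8.27%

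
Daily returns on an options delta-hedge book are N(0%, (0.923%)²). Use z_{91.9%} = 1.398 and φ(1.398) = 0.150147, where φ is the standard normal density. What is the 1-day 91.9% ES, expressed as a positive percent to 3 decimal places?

Tail multiplier: φ(z)/(1−α) = 0.150147 / 0.081 = 1.854.
ES = 0.923% × 1.854 = 1.711%.

1.711%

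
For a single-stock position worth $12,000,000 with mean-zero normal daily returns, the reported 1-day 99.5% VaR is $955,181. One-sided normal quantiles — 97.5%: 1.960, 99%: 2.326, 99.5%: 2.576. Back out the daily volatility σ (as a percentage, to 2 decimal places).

3.09%

VaR as a fraction: $955,181 / $12,000,000 = 7.960%.
σ = VaR / z = 7.960% / 2.576 = 3.090%.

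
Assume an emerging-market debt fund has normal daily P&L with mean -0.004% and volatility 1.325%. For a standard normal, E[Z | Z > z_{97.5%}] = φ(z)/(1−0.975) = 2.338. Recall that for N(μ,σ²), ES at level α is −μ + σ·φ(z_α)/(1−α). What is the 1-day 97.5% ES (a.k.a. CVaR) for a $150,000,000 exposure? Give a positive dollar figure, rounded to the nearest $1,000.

ES = −(-0.004%) + 1.325% × 2.338 = 3.102%.
On $150,000,000: 0.03102 × $150,000,000 = $4,653,000.

$4,653,000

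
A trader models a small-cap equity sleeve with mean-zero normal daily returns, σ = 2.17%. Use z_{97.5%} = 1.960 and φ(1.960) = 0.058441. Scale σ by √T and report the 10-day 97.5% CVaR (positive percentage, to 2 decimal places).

16.04%

σ_{10d} = 2.17% × √10 = 6.862%.
ES multiplier = φ(z)/(1−α) = 0.058441/0.025 = 2.338.
ES = 6.862% × 2.338 = 16.043%.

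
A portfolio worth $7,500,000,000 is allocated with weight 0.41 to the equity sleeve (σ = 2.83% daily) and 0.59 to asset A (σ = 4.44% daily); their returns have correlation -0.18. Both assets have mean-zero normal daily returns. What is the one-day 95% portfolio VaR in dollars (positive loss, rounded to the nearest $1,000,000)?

σ_p² = 0.41²·2.83² + 0.59²·4.44² + 2·-0.18·0.41·0.59·2.83·4.44 = 7.1144 (%²).
σ_p = √7.1144 = 2.667%.
At 95%, z = 1.645.
VaR = 1.645 × 2.667% = 4.387%; on $7,500,000,000 that is $329,025,000.

$329,000,000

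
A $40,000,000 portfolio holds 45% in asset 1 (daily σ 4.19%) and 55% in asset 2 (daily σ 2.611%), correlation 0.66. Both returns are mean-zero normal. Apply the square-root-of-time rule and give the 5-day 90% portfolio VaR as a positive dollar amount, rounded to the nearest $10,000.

$3,480,000

σ_p = √(0.45²·4.19² + 0.55²·2.611² + 2·0.66·0.45·0.55·4.19·2.611) = 3.032%.
σ_{5d} = 3.032% × √5 = 6.780%.
z(90%) = 1.282.
VaR = 1.282 × 6.780% = 8.692%; on $40,000,000 that is $3,476,800.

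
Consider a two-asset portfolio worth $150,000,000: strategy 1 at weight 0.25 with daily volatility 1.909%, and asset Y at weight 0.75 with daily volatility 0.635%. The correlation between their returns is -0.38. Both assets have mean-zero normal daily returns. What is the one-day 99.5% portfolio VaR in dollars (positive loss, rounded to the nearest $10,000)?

σ_p² = 0.25²·1.909² + 0.75²·0.635² + 2·-0.38·0.25·0.75·1.909·0.635 = 0.2818 (%²).
σ_p = √0.2818 = 0.531%.
At 99.5%, z = 2.576.
VaR = 2.576 × 0.531% = 1.368%; on $150,000,000 that is $2,052,000.

$2,050,000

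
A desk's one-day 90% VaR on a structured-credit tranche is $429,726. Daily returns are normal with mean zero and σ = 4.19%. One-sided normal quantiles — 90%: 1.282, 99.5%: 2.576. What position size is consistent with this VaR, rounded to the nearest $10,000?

VaR as a fraction of value: z·σ = 1.282 × 4.19% = 5.37158%.
Position = $429,726 / 0.0537158 = $7,999,993.

$8,000,000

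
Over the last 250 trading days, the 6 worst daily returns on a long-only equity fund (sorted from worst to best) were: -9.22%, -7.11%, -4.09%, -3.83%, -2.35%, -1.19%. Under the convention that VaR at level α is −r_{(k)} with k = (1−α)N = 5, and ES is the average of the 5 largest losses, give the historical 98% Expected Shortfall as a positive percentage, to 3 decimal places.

5.320%

The 5 worst returns sum to -26.60%.
ES = −(-26.60%) / 5 = 5.32% ≈ 5.320%.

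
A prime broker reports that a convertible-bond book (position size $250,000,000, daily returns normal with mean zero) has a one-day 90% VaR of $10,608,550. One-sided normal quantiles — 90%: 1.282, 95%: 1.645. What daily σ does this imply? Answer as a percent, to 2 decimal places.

3.31%

VaR as a fraction: $10,608,550 / $250,000,000 = 4.243%.
σ = VaR / z = 4.243% / 1.282 = 3.310%.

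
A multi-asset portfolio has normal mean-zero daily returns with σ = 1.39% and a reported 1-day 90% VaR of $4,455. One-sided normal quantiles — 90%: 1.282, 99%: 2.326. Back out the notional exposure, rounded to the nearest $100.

$250,000

VaR as a fraction of value: z·σ = 1.282 × 1.39% = 1.78198%.
Position = $4,455 / 0.0178198 = $250,003.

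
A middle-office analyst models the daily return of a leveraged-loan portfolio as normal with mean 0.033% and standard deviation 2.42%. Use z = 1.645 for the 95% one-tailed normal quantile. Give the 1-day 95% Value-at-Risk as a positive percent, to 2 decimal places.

VaR = −μ + z·σ = −(0.033%) + 1.645 × 2.42% = 3.948%.

3.95%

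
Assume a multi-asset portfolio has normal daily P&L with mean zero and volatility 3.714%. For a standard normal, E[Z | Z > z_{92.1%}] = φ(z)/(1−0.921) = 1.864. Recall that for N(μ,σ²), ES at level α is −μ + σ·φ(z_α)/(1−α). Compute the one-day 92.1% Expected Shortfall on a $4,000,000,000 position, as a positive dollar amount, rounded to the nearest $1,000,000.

$277,000,000

ES = 3.714% × 1.864 = 6.923%.
On $4,000,000,000: 0.06923 × $4,000,000,000 = $276,920,000.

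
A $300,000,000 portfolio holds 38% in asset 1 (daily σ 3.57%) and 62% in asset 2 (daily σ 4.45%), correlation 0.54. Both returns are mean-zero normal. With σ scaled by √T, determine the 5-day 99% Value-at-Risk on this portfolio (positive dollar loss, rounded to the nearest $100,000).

σ_p = √(0.38²·3.57² + 0.62²·4.45² + 2·0.54·0.38·0.62·3.57·4.45) = 3.674%.
σ_{5d} = 3.674% × √5 = 8.215%.
z(99%) = 2.326.
VaR = 2.326 × 8.215% = 19.108%; on $300,000,000 that is $57,324,000.

$57,300,000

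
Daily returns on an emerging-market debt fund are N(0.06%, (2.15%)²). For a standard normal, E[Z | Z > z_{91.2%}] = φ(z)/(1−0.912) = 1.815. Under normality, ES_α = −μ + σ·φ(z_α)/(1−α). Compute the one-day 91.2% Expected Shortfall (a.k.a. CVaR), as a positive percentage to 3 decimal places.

ES = −(0.06%) + 2.15% × 1.815 = 3.842%.

3.842%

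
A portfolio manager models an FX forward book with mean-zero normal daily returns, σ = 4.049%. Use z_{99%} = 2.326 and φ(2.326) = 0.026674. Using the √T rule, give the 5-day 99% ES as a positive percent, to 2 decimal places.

24.15%

σ_{5d} = 4.049% × √5 = 9.054%.
ES multiplier = φ(z)/(1−α) = 0.026674/0.01 = 2.667.
ES = 9.054% × 2.667 = 24.147%.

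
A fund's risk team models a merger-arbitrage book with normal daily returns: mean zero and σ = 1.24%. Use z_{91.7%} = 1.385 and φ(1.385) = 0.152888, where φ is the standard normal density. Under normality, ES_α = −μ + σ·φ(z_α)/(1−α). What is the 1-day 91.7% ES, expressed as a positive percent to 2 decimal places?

2.28%

Tail multiplier: φ(z)/(1−α) = 0.152888 / 0.083 = 1.842.
ES = 1.24% × 1.842 = 2.284%.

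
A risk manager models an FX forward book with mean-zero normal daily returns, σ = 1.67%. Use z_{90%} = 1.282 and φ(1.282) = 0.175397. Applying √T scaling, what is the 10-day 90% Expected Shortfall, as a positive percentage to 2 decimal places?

σ_{10d} = 1.67% × √10 = 5.281%.
ES multiplier = φ(z)/(1−α) = 0.175397/0.1 = 1.754.
ES = 5.281% × 1.754 = 9.263%.

9.26%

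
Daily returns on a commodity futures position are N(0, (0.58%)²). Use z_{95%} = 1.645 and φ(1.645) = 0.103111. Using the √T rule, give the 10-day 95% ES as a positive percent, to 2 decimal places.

3.78%

σ_{10d} = 0.58% × √10 = 1.834%.
ES multiplier = φ(z)/(1−α) = 0.103111/0.05 = 2.062.
ES = 1.834% × 2.062 = 3.782%.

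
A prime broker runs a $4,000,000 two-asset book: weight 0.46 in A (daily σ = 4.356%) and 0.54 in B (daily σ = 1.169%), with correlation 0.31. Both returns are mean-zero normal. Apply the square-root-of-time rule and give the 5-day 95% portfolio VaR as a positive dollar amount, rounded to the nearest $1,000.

σ_p = √(0.46²·4.356² + 0.54²·1.169² + 2·0.31·0.46·0.54·4.356·1.169) = 2.280%.
σ_{5d} = 2.280% × √5 = 5.098%.
z(95%) = 1.645.
VaR = 1.645 × 5.098% = 8.386%; on $4,000,000 that is $335,440.

$335,000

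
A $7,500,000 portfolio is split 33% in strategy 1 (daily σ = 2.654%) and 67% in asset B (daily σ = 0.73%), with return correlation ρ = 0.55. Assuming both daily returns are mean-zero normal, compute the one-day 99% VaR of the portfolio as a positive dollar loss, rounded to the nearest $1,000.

$212,000

σ_p² = 0.33²·2.654² + 0.67²·0.73² + 2·0.55·0.33·0.67·2.654·0.73 = 1.4775 (%²).
σ_p = √1.4775 = 1.216%.
At 99%, z = 2.326.
VaR = 2.326 × 1.216% = 2.828%; on $7,500,000 that is $212,100.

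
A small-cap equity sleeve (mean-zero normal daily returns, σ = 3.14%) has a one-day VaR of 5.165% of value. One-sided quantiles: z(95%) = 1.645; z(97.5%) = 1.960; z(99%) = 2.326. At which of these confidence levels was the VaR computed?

95%

Implied z = VaR/σ = 5.165 / 3.14 = 1.645.
This matches z(95%) = 1.645.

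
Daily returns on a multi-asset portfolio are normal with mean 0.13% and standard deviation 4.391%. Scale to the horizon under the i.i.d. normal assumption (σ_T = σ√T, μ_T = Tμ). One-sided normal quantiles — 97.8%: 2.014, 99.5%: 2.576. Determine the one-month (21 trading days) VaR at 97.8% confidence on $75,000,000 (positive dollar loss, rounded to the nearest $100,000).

σ_{21d} = 4.391% × √21 = 20.122%; μ_{21d} = 21 × 0.13% = 2.730%.
VaR = −(2.730%) + 2.014 × 20.122% = 37.796%.
On $75,000,000: 0.37796 × $75,000,000 = $28,347,000.

$28,300,000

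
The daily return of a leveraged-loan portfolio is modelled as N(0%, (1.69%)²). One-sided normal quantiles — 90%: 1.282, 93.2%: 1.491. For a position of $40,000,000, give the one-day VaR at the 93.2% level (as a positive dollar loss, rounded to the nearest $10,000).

$1,010,000

VaR = z·σ = 1.491 × 1.69% = 2.520%.
On $40,000,000: 0.02520 × $40,000,000 = $1,008,000.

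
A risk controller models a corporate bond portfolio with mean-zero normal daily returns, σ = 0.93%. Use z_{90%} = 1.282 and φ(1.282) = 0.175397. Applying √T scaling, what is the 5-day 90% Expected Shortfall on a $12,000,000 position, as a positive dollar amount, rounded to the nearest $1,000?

σ_{5d} = 0.93% × √5 = 2.080%.
ES multiplier = φ(z)/(1−α) = 0.175397/0.1 = 1.754.
ES = 2.080% × 1.754 = 3.648%; on $12,000,000: $437,760.

$438,000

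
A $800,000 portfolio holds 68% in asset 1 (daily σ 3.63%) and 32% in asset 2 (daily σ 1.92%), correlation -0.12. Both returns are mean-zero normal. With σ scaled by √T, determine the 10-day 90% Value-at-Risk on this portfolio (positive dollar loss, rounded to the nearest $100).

σ_p = √(0.68²·3.63² + 0.32²·1.92² + 2·-0.12·0.68·0.32·3.63·1.92) = 2.471%.
σ_{10d} = 2.471% × √10 = 7.814%.
z(90%) = 1.282.
VaR = 1.282 × 7.814% = 10.018%; on $800,000 that is $80,144.

$80,100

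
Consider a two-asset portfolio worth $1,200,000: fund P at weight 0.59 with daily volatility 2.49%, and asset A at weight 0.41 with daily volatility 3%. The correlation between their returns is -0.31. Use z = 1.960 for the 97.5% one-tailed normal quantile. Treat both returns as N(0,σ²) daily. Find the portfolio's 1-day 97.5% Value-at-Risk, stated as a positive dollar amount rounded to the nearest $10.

σ_p² = 0.59²·2.49² + 0.41²·3² + 2·-0.31·0.59·0.41·2.49·3 = 2.5508 (%²).
σ_p = √2.5508 = 1.597%.
VaR = 1.960 × 1.597% = 3.130%; on $1,200,000 that is $37,560.

$37,560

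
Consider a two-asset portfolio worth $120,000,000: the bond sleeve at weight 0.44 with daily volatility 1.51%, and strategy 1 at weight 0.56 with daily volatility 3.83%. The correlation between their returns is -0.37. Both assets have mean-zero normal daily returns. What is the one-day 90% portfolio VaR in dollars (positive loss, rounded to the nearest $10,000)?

σ_p² = 0.44²·1.51² + 0.56²·3.83² + 2·-0.37·0.44·0.56·1.51·3.83 = 3.9871 (%²).
σ_p = √3.9871 = 1.997%.
At 90%, z = 1.282.
VaR = 1.282 × 1.997% = 2.560%; on $120,000,000 that is $3,072,000.

$3,070,000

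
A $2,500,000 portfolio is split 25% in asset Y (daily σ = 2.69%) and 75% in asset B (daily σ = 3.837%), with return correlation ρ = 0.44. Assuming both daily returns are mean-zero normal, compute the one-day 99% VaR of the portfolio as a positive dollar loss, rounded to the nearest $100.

$187,900

σ_p² = 0.25²·2.69² + 0.75²·3.837² + 2·0.44·0.25·0.75·2.69·3.837 = 10.4368 (%²).
σ_p = √10.4368 = 3.231%.
At 99%, z = 2.326.
VaR = 2.326 × 3.231% = 7.515%; on $2,500,000 that is $187,875.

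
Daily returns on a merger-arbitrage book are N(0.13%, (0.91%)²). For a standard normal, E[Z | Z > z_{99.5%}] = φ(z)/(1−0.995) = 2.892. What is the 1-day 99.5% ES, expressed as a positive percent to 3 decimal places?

2.502%

ES = −(0.13%) + 0.91% × 2.892 = 2.502%.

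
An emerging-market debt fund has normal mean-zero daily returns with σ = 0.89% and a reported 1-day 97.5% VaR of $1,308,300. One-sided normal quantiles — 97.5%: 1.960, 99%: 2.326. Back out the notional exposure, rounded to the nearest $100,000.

VaR as a fraction of value: z·σ = 1.960 × 0.89% = 1.7444%.
Position = $1,308,300 / 0.017444 = $75,000,000.

$75,000,000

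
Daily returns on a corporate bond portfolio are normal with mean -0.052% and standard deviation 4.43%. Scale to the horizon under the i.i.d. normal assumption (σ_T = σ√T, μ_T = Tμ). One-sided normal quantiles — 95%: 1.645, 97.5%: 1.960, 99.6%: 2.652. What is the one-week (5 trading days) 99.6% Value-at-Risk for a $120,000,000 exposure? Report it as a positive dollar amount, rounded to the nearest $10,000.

σ_{5d} = 4.43% × √5 = 9.906%; μ_{5d} = 5 × -0.052% = -0.260%.
VaR = −(-0.260%) + 2.652 × 9.906% = 26.531%.
On $120,000,000: 0.26531 × $120,000,000 = $31,837,200.

$31,840,000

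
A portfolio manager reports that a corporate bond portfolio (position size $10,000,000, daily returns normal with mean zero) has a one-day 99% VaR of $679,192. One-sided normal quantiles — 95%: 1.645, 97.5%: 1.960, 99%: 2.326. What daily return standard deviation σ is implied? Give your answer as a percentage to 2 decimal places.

2.92%

VaR as a fraction: $679,192 / $10,000,000 = 6.792%.
σ = VaR / z = 6.792% / 2.326 = 2.920%.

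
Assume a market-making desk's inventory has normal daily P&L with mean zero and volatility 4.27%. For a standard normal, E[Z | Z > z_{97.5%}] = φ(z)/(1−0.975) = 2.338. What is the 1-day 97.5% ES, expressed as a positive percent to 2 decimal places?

ES = 4.27% × 2.338 = 9.983%.

9.98%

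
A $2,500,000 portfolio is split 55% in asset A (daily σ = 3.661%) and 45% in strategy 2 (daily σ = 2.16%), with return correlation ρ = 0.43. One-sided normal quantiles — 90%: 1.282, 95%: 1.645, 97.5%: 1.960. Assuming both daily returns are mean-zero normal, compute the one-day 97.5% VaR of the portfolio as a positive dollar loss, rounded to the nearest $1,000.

$127,000

σ_p² = 0.55²·3.661² + 0.45²·2.16² + 2·0.43·0.55·0.45·3.661·2.16 = 6.6823 (%²).
σ_p = √6.6823 = 2.585%.
VaR = 1.960 × 2.585% = 5.067%; on $2,500,000 that is $126,675.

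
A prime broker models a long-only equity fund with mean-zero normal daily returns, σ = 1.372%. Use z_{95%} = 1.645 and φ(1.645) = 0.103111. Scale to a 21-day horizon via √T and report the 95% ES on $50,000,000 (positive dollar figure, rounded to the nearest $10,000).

σ_{21d} = 1.372% × √21 = 6.287%.
ES multiplier = φ(z)/(1−α) = 0.103111/0.05 = 2.062.
ES = 6.287% × 2.062 = 12.964%; on $50,000,000: $6,482,000.

$6,480,000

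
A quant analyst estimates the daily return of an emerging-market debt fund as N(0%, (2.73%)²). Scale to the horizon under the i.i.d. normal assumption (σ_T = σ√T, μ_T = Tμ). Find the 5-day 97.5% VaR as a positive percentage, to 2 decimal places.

At 97.5%, z = 1.960.
σ_{5d} = 2.73% × √5 = 6.104%.
VaR = 1.960 × 6.104% = 11.964%.

11.96%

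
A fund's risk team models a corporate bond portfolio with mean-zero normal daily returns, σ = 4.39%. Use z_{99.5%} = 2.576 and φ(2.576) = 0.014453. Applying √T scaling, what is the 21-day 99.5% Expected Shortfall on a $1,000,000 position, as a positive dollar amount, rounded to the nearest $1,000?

σ_{21d} = 4.39% × √21 = 20.118%.
ES multiplier = φ(z)/(1−α) = 0.014453/0.005 = 2.891.
ES = 20.118% × 2.891 = 58.161%; on $1,000,000: $581,610.

$582,000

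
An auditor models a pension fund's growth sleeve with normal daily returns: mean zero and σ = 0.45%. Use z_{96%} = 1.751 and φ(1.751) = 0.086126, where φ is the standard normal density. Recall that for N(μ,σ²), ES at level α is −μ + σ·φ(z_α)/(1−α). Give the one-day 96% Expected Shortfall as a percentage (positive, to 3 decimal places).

0.969%

Tail multiplier: φ(z)/(1−α) = 0.086126 / 0.04 = 2.153.
ES = 0.45% × 2.153 = 0.969%.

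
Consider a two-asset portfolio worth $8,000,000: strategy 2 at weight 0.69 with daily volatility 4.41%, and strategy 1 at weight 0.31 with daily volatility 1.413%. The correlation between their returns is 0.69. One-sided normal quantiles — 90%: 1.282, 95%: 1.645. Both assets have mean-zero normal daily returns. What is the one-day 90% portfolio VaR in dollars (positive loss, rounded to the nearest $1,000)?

σ_p² = 0.69²·4.41² + 0.31²·1.413² + 2·0.69·0.69·0.31·4.41·1.413 = 11.2905 (%²).
σ_p = √11.2905 = 3.360%.
VaR = 1.282 × 3.360% = 4.308%; on $8,000,000 that is $344,640.

$345,000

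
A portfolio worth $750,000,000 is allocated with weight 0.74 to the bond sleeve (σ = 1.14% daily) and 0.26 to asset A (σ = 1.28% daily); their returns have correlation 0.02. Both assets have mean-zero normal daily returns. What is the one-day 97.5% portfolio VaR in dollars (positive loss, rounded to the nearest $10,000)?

σ_p² = 0.74²·1.14² + 0.26²·1.28² + 2·0.02·0.74·0.26·1.14·1.28 = 0.8336 (%²).
σ_p = √0.8336 = 0.913%.
At 97.5%, z = 1.960.
VaR = 1.960 × 0.913% = 1.789%; on $750,000,000 that is $13,417,500.

$13,420,000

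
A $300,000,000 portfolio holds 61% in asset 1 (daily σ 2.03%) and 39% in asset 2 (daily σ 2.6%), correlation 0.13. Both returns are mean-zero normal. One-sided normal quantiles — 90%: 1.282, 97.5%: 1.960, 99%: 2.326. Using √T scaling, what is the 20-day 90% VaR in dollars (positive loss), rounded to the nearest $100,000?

σ_p = √(0.61²·2.03² + 0.39²·2.6² + 2·0.13·0.61·0.39·2.03·2.6) = 1.699%.
σ_{20d} = 1.699% × √20 = 7.598%.
VaR = 1.282 × 7.598% = 9.741%; on $300,000,000 that is $29,223,000.

$29,200,000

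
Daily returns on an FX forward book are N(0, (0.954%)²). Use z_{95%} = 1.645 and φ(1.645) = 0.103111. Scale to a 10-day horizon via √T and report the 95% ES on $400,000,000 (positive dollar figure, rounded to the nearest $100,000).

$24,900,000

σ_{10d} = 0.954% × √10 = 3.017%.
ES multiplier = φ(z)/(1−α) = 0.103111/0.05 = 2.062.
ES = 3.017% × 2.062 = 6.221%; on $400,000,000: $24,884,000.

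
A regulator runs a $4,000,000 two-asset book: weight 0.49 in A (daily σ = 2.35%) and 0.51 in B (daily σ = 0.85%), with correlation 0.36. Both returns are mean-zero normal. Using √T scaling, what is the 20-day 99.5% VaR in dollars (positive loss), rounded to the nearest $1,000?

σ_p = √(0.49²·2.35² + 0.51²·0.85² + 2·0.36·0.49·0.51·2.35·0.85) = 1.369%.
σ_{20d} = 1.369% × √20 = 6.122%.
z(99.5%) = 2.576.
VaR = 2.576 × 6.122% = 15.770%; on $4,000,000 that is $630,800.

$631,000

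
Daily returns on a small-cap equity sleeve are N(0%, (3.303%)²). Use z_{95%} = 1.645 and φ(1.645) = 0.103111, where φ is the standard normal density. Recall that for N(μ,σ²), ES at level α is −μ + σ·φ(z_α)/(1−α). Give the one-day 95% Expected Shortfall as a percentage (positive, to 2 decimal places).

6.81%

Tail multiplier: φ(z)/(1−α) = 0.103111 / 0.05 = 2.062.
ES = 3.303% × 2.062 = 6.811%.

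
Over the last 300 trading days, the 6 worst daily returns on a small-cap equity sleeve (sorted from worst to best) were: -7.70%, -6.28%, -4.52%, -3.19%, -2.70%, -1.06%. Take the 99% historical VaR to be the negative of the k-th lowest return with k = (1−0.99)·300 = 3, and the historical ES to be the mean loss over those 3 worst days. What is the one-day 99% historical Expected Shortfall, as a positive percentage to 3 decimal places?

The 3 worst returns sum to -18.50%.
ES = −(-18.50%) / 3 = 6.1666…% ≈ 6.167%.

6.167%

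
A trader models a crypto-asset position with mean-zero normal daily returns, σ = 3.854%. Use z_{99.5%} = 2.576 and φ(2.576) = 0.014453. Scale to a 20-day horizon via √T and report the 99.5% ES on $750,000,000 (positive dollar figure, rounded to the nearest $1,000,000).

σ_{20d} = 3.854% × √20 = 17.236%.
ES multiplier = φ(z)/(1−α) = 0.014453/0.005 = 2.891.
ES = 17.236% × 2.891 = 49.829%; on $750,000,000: $373,717,500.

$374,000,000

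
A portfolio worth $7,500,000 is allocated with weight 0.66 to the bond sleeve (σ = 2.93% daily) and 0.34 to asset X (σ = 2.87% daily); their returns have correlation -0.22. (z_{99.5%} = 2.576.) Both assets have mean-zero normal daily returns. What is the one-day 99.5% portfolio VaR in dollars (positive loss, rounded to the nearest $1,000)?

$380,000

σ_p² = 0.66²·2.93² + 0.34²·2.87² + 2·-0.22·0.66·0.34·2.93·2.87 = 3.8615 (%²).
σ_p = √3.8615 = 1.965%.
VaR = 2.576 × 1.965% = 5.062%; on $7,500,000 that is $379,650.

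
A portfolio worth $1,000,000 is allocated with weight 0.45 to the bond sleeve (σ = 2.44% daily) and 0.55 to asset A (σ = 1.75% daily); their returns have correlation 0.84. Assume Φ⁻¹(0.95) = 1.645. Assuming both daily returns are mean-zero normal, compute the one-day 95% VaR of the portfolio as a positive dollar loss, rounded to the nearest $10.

$32,520

σ_p² = 0.45²·2.44² + 0.55²·1.75² + 2·0.84·0.45·0.55·2.44·1.75 = 3.9075 (%²).
σ_p = √3.9075 = 1.977%.
VaR = 1.645 × 1.977% = 3.252%; on $1,000,000 that is $32,520.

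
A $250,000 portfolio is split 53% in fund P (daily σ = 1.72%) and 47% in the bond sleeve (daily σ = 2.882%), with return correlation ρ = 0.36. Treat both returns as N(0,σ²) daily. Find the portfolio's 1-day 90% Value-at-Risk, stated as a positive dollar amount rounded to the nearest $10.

$6,040

σ_p² = 0.53²·1.72² + 0.47²·2.882² + 2·0.36·0.53·0.47·1.72·2.882 = 3.5548 (%²).
σ_p = √3.5548 = 1.885%.
At 90%, z = 1.282.
VaR = 1.282 × 1.885% = 2.417%; on $250,000 that is $6,042.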